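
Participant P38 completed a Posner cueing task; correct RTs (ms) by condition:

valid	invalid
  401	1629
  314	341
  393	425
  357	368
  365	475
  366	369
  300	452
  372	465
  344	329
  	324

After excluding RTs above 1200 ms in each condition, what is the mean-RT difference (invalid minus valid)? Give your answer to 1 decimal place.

37.3 ms

invalid: exclude 1629
M(valid) = 3212/9 = 356.889
M(invalid) = 3548/9 = 394.222
Difference = 394.222 − 356.889 = 37.333 ms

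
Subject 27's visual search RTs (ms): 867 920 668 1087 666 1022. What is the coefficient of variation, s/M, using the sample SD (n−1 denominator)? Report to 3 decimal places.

n = 6, Σ = 5230, M = 871.6667
Σ(x−M)² = 155105.333; s = √(155105.333/5) = 176.1280
CV = 176.1280 / 871.6667 = 0.20206

0.202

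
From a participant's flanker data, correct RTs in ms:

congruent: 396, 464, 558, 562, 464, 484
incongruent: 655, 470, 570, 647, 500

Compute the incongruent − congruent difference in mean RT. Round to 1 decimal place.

80.4 ms

M(congruent) = 2928/6 = 488.000
M(incongruent) = 2842/5 = 568.400
Difference = 568.400 − 488.000 = 80.400 ms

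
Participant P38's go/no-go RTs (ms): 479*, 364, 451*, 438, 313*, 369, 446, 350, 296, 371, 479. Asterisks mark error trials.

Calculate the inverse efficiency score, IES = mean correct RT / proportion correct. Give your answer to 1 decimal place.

Correct trials (n=8): 364, 438, 369, 446, 350, 296, 371, 479
Mean correct RT = 3113/8 = 389.1250 ms
Proportion correct = 8/11
IES = 389.1250 / (8/11) = 535.047 ms

535.0 ms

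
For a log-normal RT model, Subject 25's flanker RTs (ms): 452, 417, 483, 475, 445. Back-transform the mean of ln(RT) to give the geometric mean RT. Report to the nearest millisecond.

454 ms

ln(RT): 6.1137, 6.0331, 6.1800, 6.1633, 6.0981
Mean ln(RT) = 30.5882/5 = 6.11763
Geometric mean = exp(6.11763) = 453.79 ms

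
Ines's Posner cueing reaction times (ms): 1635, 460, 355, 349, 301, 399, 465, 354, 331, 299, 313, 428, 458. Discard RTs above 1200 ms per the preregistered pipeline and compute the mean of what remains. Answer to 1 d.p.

Excluded: 1635
Retained (n=12): Σ = 4512
Mean = 4512/12 = 376.0000

376.0 ms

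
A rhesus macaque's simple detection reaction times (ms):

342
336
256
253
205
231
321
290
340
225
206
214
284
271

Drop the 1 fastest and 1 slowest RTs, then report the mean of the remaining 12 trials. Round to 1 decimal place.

Sorted: 205, 206, 214, 225, 231, 253, 256, 271, 284, 290, 321, 336, 340, 342
Drop lowest 1 (205) and highest 1 (342)
Remaining (n=12): Σ = 3227, mean = 3227/12 = 268.917

268.9 ms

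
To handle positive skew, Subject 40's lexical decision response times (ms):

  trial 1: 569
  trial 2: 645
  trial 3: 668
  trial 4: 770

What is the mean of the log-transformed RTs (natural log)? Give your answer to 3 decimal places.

6.491

ln(RT): 6.3439, 6.4693, 6.5043, 6.6464
Σ ln(RT) = 25.9638
Mean = 25.9638/4 = 6.49095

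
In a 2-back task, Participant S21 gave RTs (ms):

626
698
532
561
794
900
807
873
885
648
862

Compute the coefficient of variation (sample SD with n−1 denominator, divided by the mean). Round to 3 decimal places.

0.183

n = 11, Σ = 8186, M = 744.1818
Σ(x−M)² = 184939.636; s = √(184939.636/10) = 135.9925
CV = 135.9925 / 744.1818 = 0.18274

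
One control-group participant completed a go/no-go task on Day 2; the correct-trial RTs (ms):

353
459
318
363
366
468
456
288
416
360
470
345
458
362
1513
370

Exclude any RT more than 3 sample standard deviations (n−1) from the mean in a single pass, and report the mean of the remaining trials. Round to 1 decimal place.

390.1 ms

n = 16, ΣRT = 7365, M = 460.312
Σ(x−M)² = 1231299.44; s = √(1231299.44/15) = 286.508
Cutoffs: 460.312 ± 3·286.508 → [-399.2, 1319.8]
Outside: 1513 → excluded.
Retained (n=15): Σ = 5852, mean = 5852/15 = 390.133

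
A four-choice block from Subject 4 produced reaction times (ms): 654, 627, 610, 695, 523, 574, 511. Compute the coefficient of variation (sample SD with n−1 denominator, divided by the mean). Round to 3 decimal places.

n = 7, Σ = 4194, M = 599.1429
Σ(x−M)² = 27290.857; s = √(27290.857/6) = 67.4424
CV = 67.4424 / 599.1429 = 0.11256

0.113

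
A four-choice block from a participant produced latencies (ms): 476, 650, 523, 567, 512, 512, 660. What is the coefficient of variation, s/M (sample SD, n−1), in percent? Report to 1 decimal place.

12.9%

n = 7, Σ = 3900, M = 557.1429
Σ(x−M)² = 31124.857; s = √(31124.857/6) = 72.0241
CV = 72.0241 / 557.1429 = 0.12927 = 12.927%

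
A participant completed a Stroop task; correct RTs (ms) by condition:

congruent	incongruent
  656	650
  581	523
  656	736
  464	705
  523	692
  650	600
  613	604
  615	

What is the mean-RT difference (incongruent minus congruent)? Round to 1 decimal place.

M(congruent) = 4758/8 = 594.750
M(incongruent) = 4510/7 = 644.286
Difference = 644.286 − 594.750 = 49.536 ms

49.5 ms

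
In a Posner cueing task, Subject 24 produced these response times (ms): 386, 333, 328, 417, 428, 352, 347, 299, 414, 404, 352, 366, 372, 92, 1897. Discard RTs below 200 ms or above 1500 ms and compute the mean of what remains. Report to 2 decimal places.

369.08 ms

Excluded: 92, 1897
Retained (n=13): Σ = 4798
Mean = 4798/13 = 369.0769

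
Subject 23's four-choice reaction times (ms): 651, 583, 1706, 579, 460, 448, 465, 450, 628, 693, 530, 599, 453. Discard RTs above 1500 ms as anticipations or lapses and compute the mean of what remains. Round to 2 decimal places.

Excluded: 1706
Retained (n=12): Σ = 6539
Mean = 6539/12 = 544.9167

544.92 ms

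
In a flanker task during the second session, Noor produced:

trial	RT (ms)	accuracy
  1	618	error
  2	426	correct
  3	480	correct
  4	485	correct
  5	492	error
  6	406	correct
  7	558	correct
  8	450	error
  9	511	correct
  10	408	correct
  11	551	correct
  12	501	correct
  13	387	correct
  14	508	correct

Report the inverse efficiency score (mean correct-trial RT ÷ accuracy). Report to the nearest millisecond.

Correct trials (n=11): 426, 480, 485, 406, 558, 511, 408, 551, 501, 387, 508
Mean correct RT = 5221/11 = 474.6364 ms
Proportion correct = 11/14
IES = 474.6364 / (11/14) = 604.083 ms

604 ms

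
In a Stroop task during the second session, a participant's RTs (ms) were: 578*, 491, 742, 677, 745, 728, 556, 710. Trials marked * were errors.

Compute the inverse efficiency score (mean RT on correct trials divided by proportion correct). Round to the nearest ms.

759 ms

Correct trials (n=7): 491, 742, 677, 745, 728, 556, 710
Mean correct RT = 4649/7 = 664.1429 ms
Proportion correct = 7/8
IES = 664.1429 / (7/8) = 759.020 ms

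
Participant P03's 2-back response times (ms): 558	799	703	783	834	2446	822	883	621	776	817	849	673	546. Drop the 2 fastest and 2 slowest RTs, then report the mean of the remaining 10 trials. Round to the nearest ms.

Sorted: 546, 558, 621, 673, 703, 776, 783, 799, 817, 822, 834, 849, 883, 2446
Drop lowest 2 (546, 558) and highest 2 (883, 2446)
Remaining (n=10): Σ = 7677, mean = 7677/10 = 767.700

768 ms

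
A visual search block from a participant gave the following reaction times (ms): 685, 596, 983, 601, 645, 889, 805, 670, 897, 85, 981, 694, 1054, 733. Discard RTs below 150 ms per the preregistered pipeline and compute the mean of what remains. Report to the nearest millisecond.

787 ms

Excluded: 85
Retained (n=13): Σ = 10233
Mean = 10233/13 = 787.1538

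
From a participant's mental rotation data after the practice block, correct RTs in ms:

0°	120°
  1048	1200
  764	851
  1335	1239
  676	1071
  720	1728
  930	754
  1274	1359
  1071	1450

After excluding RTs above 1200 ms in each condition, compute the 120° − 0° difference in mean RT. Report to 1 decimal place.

0°: exclude 1335, 1274
120°: exclude 1239, 1728, 1359, 1450
M(0°) = 5209/6 = 868.167
M(120°) = 3876/4 = 969.000
Difference = 969.000 − 868.167 = 100.833 ms

100.8 ms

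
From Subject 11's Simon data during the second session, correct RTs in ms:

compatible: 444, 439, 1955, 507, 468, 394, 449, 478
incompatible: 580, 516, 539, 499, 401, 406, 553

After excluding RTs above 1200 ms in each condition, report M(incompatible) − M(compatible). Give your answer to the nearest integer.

compatible: exclude 1955
M(compatible) = 3179/7 = 454.143
M(incompatible) = 3494/7 = 499.143
Difference = 499.143 − 454.143 = 45.000 ms

45 ms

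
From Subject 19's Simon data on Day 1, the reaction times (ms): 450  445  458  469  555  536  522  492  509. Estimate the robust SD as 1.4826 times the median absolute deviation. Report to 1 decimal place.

Sorted: 445, 450, 458, 469, 492, 509, 522, 536, 555 → median = 492
|x − 492| sorted: 0, 17, 23, 30, 34, 42, 44, 47, 63 → MAD = 34
Robust SD ≈ 1.4826 × 34 = 50.408

50.4 ms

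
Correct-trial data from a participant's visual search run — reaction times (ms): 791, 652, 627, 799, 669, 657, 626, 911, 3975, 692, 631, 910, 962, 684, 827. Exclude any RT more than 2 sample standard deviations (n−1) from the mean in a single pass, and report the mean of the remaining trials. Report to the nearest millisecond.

746 ms

n = 15, ΣRT = 14413, M = 960.867
Σ(x−M)² = 9917329.73; s = √(9917329.73/14) = 841.654
Cutoffs: 960.867 ± 2·841.654 → [-722.4, 2644.2]
Outside: 3975 → excluded.
Retained (n=14): Σ = 10438, mean = 10438/14 = 745.571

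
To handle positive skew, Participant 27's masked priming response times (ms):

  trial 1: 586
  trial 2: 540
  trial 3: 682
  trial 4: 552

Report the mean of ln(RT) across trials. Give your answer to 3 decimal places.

6.376

ln(RT): 6.3733, 6.2916, 6.5250, 6.3135
Σ ln(RT) = 25.5035
Mean = 25.5035/4 = 6.37587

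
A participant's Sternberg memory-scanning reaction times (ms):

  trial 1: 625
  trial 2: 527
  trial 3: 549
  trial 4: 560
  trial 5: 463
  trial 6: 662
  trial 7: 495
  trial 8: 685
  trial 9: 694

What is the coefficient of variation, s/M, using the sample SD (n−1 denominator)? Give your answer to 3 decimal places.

0.145

n = 9, Σ = 5260, M = 584.4444
Σ(x−M)² = 57676.222; s = √(57676.222/8) = 84.9089
CV = 84.9089 / 584.4444 = 0.14528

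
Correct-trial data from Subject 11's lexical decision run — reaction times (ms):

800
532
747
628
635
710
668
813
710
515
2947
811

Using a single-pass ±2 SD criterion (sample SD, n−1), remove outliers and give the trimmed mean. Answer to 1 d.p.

688.1 ms

n = 12, ΣRT = 10516, M = 876.333
Σ(x−M)² = 4786268.67; s = √(4786268.67/11) = 659.633
Cutoffs: 876.333 ± 2·659.633 → [-442.9, 2195.6]
Outside: 2947 → excluded.
Retained (n=11): Σ = 7569, mean = 7569/11 = 688.091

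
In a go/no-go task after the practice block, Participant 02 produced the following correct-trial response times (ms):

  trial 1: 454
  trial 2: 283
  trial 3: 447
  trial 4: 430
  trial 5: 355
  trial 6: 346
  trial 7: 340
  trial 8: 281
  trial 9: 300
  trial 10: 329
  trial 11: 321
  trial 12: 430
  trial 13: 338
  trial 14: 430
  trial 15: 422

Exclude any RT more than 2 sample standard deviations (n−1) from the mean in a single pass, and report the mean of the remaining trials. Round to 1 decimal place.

367.1 ms

n = 15, ΣRT = 5506, M = 367.067
Σ(x−M)² = 53556.93; s = √(53556.93/14) = 61.851
Cutoffs: 367.067 ± 2·61.851 → [243.4, 490.8]
No RTs fall outside the cutoffs; all 15 retained. Mean = 5506/15 = 367.067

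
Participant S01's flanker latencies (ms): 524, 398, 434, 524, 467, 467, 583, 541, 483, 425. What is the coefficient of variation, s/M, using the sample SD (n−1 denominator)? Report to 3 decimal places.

0.120

n = 10, Σ = 4846, M = 484.6000
Σ(x−M)² = 30202.400; s = √(30202.400/9) = 57.9295
CV = 57.9295 / 484.6000 = 0.11954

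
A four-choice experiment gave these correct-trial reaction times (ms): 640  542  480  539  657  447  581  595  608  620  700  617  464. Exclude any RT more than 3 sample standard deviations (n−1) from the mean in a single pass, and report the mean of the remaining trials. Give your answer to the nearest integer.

576 ms

n = 13, ΣRT = 7490, M = 576.154
Σ(x−M)² = 71985.69; s = √(71985.69/12) = 77.452
Cutoffs: 576.154 ± 3·77.452 → [343.8, 808.5]
No RTs fall outside the cutoffs; all 13 retained. Mean = 7490/13 = 576.154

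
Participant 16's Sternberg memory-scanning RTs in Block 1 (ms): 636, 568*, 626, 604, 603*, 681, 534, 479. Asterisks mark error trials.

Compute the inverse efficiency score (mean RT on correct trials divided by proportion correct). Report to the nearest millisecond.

791 ms

Correct trials (n=6): 636, 626, 604, 681, 534, 479
Mean correct RT = 3560/6 = 593.3333 ms
Proportion correct = 6/8
IES = 593.3333 / (6/8) = 791.111 ms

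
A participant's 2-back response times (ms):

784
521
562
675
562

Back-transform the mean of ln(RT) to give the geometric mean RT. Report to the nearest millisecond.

614 ms

ln(RT): 6.6644, 6.2558, 6.3315, 6.5147, 6.3315
Mean ln(RT) = 32.0979/5 = 6.41958
Geometric mean = exp(6.41958) = 613.74 ms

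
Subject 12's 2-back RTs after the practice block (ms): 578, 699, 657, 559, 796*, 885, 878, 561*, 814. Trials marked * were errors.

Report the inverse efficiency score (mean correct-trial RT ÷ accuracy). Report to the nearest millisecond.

931 ms

Correct trials (n=7): 578, 699, 657, 559, 885, 878, 814
Mean correct RT = 5070/7 = 724.2857 ms
Proportion correct = 7/9
IES = 724.2857 / (7/9) = 931.224 ms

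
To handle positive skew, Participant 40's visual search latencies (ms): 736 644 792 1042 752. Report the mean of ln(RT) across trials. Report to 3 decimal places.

6.663

ln(RT): 6.6012, 6.4677, 6.6746, 6.9489, 6.6227
Σ ln(RT) = 33.3151
Mean = 33.3151/5 = 6.66302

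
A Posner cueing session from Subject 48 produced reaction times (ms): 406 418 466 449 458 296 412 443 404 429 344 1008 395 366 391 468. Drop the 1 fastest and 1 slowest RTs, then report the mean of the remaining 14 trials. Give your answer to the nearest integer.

Sorted: 296, 344, 366, 391, 395, 404, 406, 412, 418, 429, 443, 449, 458, 466, 468, 1008
Drop lowest 1 (296) and highest 1 (1008)
Remaining (n=14): Σ = 5849, mean = 5849/14 = 417.786

418 ms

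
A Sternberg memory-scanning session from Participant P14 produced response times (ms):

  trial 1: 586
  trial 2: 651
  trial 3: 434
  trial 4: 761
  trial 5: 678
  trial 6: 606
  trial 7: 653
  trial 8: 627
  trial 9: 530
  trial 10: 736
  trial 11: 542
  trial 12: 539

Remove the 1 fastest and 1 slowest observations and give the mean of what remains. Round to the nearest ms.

615 ms

Sorted: 434, 530, 539, 542, 586, 606, 627, 651, 653, 678, 736, 761
Drop lowest 1 (434) and highest 1 (761)
Remaining (n=10): Σ = 6148, mean = 6148/10 = 614.800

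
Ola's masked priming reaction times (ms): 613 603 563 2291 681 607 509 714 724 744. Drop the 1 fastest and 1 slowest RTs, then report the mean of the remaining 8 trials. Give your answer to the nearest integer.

Sorted: 509, 563, 603, 607, 613, 681, 714, 724, 744, 2291
Drop lowest 1 (509) and highest 1 (2291)
Remaining (n=8): Σ = 5249, mean = 5249/8 = 656.125

656 ms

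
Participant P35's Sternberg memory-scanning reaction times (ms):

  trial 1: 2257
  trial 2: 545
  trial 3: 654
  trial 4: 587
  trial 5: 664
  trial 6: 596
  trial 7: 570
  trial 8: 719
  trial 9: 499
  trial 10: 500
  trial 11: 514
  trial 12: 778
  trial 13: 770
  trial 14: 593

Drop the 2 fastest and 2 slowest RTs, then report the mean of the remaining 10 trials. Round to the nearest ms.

Sorted: 499, 500, 514, 545, 570, 587, 593, 596, 654, 664, 719, 770, 778, 2257
Drop lowest 2 (499, 500) and highest 2 (778, 2257)
Remaining (n=10): Σ = 6212, mean = 6212/10 = 621.200

621 ms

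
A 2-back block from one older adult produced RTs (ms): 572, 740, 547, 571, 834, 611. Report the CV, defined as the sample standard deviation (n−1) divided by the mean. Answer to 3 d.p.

0.178

n = 6, Σ = 3875, M = 645.8333
Σ(x−M)² = 66306.833; s = √(66306.833/5) = 115.1580
CV = 115.1580 / 645.8333 = 0.17831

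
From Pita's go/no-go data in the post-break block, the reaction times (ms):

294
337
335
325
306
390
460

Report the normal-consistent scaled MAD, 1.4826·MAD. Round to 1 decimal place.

43.0 ms

Sorted: 294, 306, 325, 335, 337, 390, 460 → median = 335
|x − 335| sorted: 0, 2, 10, 29, 41, 55, 125 → MAD = 29
Robust SD ≈ 1.4826 × 29 = 42.995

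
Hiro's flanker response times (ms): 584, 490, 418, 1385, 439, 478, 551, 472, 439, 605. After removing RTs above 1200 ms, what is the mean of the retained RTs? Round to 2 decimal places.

Excluded: 1385
Retained (n=9): Σ = 4476
Mean = 4476/9 = 497.3333

497.33 ms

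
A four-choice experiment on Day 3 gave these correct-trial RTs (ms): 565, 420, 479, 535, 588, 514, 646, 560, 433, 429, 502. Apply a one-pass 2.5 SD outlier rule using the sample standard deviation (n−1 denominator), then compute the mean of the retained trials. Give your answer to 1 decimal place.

n = 11, ΣRT = 5671, M = 515.545
Σ(x−M)² = 52022.73; s = √(52022.73/10) = 72.127
Cutoffs: 515.545 ± 2.5·72.127 → [335.2, 695.9]
No RTs fall outside the cutoffs; all 11 retained. Mean = 5671/11 = 515.545

515.5 ms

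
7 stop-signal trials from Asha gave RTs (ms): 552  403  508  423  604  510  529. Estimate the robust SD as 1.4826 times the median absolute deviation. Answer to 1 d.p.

Sorted: 403, 423, 508, 510, 529, 552, 604 → median = 510
|x − 510| sorted: 0, 2, 19, 42, 87, 94, 107 → MAD = 42
Robust SD ≈ 1.4826 × 42 = 62.269

62.3 ms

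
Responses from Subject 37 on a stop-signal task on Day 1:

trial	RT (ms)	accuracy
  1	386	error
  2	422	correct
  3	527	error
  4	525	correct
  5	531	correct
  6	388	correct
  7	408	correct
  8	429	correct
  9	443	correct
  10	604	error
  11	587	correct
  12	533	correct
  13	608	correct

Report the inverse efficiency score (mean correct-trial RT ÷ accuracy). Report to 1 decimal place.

633.6 ms

Correct trials (n=10): 422, 525, 531, 388, 408, 429, 443, 587, 533, 608
Mean correct RT = 4874/10 = 487.4000 ms
Proportion correct = 10/13
IES = 487.4000 / (10/13) = 633.620 ms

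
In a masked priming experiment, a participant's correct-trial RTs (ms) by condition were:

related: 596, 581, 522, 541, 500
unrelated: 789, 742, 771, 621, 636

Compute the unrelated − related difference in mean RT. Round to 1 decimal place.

M(related) = 2740/5 = 548.000
M(unrelated) = 3559/5 = 711.800
Difference = 711.800 − 548.000 = 163.800 ms

163.8 ms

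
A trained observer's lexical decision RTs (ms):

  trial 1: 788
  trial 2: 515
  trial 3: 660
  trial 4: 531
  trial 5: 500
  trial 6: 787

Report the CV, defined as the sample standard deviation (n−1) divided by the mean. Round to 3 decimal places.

0.213

n = 6, Σ = 3781, M = 630.1667
Σ(x−M)² = 90438.833; s = √(90438.833/5) = 134.4908
CV = 134.4908 / 630.1667 = 0.21342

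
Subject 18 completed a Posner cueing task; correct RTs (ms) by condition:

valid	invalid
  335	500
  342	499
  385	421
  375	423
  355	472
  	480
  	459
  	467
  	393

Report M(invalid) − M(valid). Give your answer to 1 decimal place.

M(valid) = 1792/5 = 358.400
M(invalid) = 4114/9 = 457.111
Difference = 457.111 − 358.400 = 98.711 ms

98.7 ms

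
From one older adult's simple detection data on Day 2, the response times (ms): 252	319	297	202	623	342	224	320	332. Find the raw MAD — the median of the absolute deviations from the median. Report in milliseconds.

23 ms

Sorted: 202, 224, 252, 297, 319, 320, 332, 342, 623 → median = 319
|x − 319|: 67, 0, 22, 117, 304, 23, 95, 1, 13
Sorted deviations: 0, 1, 13, 22, 23, 67, 95, 117, 304 → MAD = 23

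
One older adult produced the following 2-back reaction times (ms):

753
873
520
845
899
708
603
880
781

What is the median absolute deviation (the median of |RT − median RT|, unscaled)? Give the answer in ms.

Sorted: 520, 603, 708, 753, 781, 845, 873, 880, 899 → median = 781
|x − 781|: 28, 92, 261, 64, 118, 73, 178, 99, 0
Sorted deviations: 0, 28, 64, 73, 92, 99, 118, 178, 261 → MAD = 92

92 ms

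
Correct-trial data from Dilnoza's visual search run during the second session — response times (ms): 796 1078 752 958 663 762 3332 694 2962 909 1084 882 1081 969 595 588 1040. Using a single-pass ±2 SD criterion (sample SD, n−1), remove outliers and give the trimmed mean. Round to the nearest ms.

857 ms

n = 17, ΣRT = 19145, M = 1126.176
Σ(x−M)² = 9763988.47; s = √(9763988.47/16) = 781.185
Cutoffs: 1126.176 ± 2·781.185 → [-436.2, 2688.5]
Outside: 2962, 3332 → excluded.
Retained (n=15): Σ = 12851, mean = 12851/15 = 856.733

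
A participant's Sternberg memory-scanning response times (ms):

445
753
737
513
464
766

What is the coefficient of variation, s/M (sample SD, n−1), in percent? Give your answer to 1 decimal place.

25.1%

n = 6, Σ = 3678, M = 613.0000
Σ(x−M)² = 118810.000; s = √(118810.000/5) = 154.1493
CV = 154.1493 / 613.0000 = 0.25147 = 25.147%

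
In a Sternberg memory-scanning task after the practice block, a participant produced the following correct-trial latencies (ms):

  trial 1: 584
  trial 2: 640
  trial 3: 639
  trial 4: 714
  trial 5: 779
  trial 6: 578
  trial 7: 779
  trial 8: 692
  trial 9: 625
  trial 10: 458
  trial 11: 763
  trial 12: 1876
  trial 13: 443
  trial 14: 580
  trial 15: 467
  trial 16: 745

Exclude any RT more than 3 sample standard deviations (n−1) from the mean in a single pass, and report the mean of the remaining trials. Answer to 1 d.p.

632.4 ms

n = 16, ΣRT = 11362, M = 710.125
Σ(x−M)² = 1634659.75; s = √(1634659.75/15) = 330.117
Cutoffs: 710.125 ± 3·330.117 → [-280.2, 1700.5]
Outside: 1876 → excluded.
Retained (n=15): Σ = 9486, mean = 9486/15 = 632.400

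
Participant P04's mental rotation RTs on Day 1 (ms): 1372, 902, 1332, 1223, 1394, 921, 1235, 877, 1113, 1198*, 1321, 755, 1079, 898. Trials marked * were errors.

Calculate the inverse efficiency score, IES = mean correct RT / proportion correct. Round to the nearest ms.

1195 ms

Correct trials (n=13): 1372, 902, 1332, 1223, 1394, 921, 1235, 877, 1113, 1321, 755, 1079, 898
Mean correct RT = 14422/13 = 1109.3846 ms
Proportion correct = 13/14
IES = 1109.3846 / (13/14) = 1194.722 ms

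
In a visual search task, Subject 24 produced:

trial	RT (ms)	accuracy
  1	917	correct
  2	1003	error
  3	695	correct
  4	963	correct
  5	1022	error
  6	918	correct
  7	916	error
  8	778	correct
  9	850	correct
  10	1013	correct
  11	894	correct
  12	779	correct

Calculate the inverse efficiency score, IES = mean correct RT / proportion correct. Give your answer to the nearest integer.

Correct trials (n=9): 917, 695, 963, 918, 778, 850, 1013, 894, 779
Mean correct RT = 7807/9 = 867.4444 ms
Proportion correct = 9/12
IES = 867.4444 / (9/12) = 1156.593 ms

1157 ms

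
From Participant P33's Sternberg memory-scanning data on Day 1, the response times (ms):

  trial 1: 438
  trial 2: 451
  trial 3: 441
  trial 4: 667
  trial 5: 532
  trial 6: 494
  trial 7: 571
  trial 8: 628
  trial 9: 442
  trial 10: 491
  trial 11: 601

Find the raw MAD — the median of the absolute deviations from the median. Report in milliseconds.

Sorted: 438, 441, 442, 451, 491, 494, 532, 571, 601, 628, 667 → median = 494
|x − 494|: 56, 43, 53, 173, 38, 0, 77, 134, 52, 3, 107
Sorted deviations: 0, 3, 38, 43, 52, 53, 56, 77, 107, 134, 173 → MAD = 53

53 ms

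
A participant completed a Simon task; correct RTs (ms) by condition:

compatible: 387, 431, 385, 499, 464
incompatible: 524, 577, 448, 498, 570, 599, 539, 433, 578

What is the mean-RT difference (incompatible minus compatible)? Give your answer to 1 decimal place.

M(compatible) = 2166/5 = 433.200
M(incompatible) = 4766/9 = 529.556
Difference = 529.556 − 433.200 = 96.356 ms

96.4 ms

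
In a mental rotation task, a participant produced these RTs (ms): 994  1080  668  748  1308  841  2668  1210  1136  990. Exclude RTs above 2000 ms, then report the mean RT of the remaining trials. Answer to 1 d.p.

Excluded: 2668
Retained (n=9): Σ = 8975
Mean = 8975/9 = 997.2222

997.2 ms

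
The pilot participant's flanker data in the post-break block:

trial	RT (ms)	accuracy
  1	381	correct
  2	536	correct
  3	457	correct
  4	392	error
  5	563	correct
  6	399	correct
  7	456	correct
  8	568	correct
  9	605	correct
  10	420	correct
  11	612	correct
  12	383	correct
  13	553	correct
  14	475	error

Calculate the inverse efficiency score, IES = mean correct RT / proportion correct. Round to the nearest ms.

Correct trials (n=12): 381, 536, 457, 563, 399, 456, 568, 605, 420, 612, 383, 553
Mean correct RT = 5933/12 = 494.4167 ms
Proportion correct = 12/14
IES = 494.4167 / (12/14) = 576.819 ms

577 ms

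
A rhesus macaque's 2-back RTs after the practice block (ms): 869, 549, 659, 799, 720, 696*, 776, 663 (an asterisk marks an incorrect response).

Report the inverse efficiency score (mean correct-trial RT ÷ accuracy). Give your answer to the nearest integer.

Correct trials (n=7): 869, 549, 659, 799, 720, 776, 663
Mean correct RT = 5035/7 = 719.2857 ms
Proportion correct = 7/8
IES = 719.2857 / (7/8) = 822.041 ms

822 ms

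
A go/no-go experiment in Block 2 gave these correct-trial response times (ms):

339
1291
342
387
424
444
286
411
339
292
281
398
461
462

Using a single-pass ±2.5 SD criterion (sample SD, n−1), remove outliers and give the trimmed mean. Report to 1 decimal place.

374.3 ms

n = 14, ΣRT = 6157, M = 439.786
Σ(x−M)² = 831718.36; s = √(831718.36/13) = 252.939
Cutoffs: 439.786 ± 2.5·252.939 → [-192.6, 1072.1]
Outside: 1291 → excluded.
Retained (n=13): Σ = 4866, mean = 4866/13 = 374.308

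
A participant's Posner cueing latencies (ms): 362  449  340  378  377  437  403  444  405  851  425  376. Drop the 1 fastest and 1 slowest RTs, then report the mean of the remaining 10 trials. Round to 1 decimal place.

405.6 ms

Sorted: 340, 362, 376, 377, 378, 403, 405, 425, 437, 444, 449, 851
Drop lowest 1 (340) and highest 1 (851)
Remaining (n=10): Σ = 4056, mean = 4056/10 = 405.600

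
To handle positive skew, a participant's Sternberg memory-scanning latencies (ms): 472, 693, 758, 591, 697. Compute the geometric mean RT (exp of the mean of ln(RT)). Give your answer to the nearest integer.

ln(RT): 6.1570, 6.5410, 6.6307, 6.3818, 6.5468
Mean ln(RT) = 32.2573/5 = 6.45146
Geometric mean = exp(6.45146) = 633.63 ms

634 ms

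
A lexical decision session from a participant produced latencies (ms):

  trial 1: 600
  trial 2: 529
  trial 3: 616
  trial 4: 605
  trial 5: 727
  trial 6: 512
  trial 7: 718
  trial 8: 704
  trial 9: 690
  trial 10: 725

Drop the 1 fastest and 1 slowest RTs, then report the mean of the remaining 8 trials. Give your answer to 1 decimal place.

Sorted: 512, 529, 600, 605, 616, 690, 704, 718, 725, 727
Drop lowest 1 (512) and highest 1 (727)
Remaining (n=8): Σ = 5187, mean = 5187/8 = 648.375

648.4 ms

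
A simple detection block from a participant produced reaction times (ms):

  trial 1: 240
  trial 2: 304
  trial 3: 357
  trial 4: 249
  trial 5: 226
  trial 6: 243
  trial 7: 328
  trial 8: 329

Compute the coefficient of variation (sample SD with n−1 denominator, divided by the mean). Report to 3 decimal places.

n = 8, Σ = 2276, M = 284.5000
Σ(x−M)² = 17894.000; s = √(17894.000/7) = 50.5597
CV = 50.5597 / 284.5000 = 0.17771

0.178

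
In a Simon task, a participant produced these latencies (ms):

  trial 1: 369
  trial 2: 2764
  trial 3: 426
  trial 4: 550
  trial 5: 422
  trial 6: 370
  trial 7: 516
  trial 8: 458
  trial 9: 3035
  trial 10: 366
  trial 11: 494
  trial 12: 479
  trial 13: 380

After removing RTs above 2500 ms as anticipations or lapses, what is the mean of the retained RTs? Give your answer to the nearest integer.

439 ms

Excluded: 2764, 3035
Retained (n=11): Σ = 4830
Mean = 4830/11 = 439.0909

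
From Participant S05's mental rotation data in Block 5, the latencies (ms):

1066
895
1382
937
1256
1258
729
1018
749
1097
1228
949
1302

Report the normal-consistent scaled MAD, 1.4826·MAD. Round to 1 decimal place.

Sorted: 729, 749, 895, 937, 949, 1018, 1066, 1097, 1228, 1256, 1258, 1302, 1382 → median = 1066
|x − 1066| sorted: 0, 31, 48, 117, 129, 162, 171, 190, 192, 236, 316, 317, 337 → MAD = 171
Robust SD ≈ 1.4826 × 171 = 253.525

253.5 ms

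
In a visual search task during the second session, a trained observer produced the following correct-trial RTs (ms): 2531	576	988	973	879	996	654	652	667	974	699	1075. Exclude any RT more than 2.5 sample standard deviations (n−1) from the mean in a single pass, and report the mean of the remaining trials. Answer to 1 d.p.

830.3 ms

n = 12, ΣRT = 11664, M = 972.000
Σ(x−M)² = 2978470.00; s = √(2978470.00/11) = 520.356
Cutoffs: 972.000 ± 2.5·520.356 → [-328.9, 2272.9]
Outside: 2531 → excluded.
Retained (n=11): Σ = 9133, mean = 9133/11 = 830.273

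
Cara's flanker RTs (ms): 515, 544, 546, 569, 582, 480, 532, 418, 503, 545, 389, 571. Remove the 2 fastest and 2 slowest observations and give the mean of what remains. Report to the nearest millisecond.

Sorted: 389, 418, 480, 503, 515, 532, 544, 545, 546, 569, 571, 582
Drop lowest 2 (389, 418) and highest 2 (571, 582)
Remaining (n=8): Σ = 4234, mean = 4234/8 = 529.250

529 ms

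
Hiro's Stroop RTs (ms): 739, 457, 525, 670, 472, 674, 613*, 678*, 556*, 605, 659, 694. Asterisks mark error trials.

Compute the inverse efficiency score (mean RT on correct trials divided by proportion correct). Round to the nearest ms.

Correct trials (n=9): 739, 457, 525, 670, 472, 674, 605, 659, 694
Mean correct RT = 5495/9 = 610.5556 ms
Proportion correct = 9/12
IES = 610.5556 / (9/12) = 814.074 ms

814 ms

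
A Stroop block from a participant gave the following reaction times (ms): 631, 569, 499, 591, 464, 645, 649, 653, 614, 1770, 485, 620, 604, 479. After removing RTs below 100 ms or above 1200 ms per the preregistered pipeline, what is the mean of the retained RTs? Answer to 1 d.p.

Excluded: 1770
Retained (n=13): Σ = 7503
Mean = 7503/13 = 577.1538

577.2 ms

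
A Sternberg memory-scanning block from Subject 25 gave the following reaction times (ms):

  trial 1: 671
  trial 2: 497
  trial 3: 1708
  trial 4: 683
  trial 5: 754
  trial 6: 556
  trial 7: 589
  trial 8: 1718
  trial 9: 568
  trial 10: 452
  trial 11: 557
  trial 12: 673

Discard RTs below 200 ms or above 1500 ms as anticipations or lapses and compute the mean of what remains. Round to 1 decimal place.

600.0 ms

Excluded: 1708, 1718
Retained (n=10): Σ = 6000
Mean = 6000/10 = 600.0000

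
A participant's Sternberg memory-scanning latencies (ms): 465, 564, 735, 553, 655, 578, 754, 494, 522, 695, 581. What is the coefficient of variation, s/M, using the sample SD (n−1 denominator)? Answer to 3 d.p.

0.162

n = 11, Σ = 6596, M = 599.6364
Σ(x−M)² = 93884.545; s = √(93884.545/10) = 96.8940
CV = 96.8940 / 599.6364 = 0.16159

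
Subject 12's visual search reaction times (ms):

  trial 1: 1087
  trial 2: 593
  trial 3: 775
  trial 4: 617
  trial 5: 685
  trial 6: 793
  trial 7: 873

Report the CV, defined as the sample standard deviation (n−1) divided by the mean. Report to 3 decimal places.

n = 7, Σ = 5423, M = 774.7143
Σ(x−M)² = 173459.429; s = √(173459.429/6) = 170.0291
CV = 170.0291 / 774.7143 = 0.21947

0.219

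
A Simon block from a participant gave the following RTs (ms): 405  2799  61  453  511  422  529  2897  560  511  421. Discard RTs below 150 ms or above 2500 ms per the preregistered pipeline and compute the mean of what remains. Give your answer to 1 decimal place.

476.5 ms

Excluded: 61, 2799, 2897
Retained (n=8): Σ = 3812
Mean = 3812/8 = 476.5000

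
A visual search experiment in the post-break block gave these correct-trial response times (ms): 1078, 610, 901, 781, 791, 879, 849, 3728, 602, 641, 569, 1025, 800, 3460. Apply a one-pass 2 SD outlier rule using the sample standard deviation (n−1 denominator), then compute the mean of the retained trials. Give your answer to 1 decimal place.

n = 14, ΣRT = 16714, M = 1193.857
Σ(x−M)² = 13778195.71; s = √(13778195.71/13) = 1029.496
Cutoffs: 1193.857 ± 2·1029.496 → [-865.1, 3252.8]
Outside: 3460, 3728 → excluded.
Retained (n=12): Σ = 9526, mean = 9526/12 = 793.833

793.8 ms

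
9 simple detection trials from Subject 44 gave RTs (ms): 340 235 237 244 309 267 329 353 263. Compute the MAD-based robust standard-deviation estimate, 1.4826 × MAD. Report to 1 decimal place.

Sorted: 235, 237, 244, 263, 267, 309, 329, 340, 353 → median = 267
|x − 267| sorted: 0, 4, 23, 30, 32, 42, 62, 73, 86 → MAD = 32
Robust SD ≈ 1.4826 × 32 = 47.443

47.4 ms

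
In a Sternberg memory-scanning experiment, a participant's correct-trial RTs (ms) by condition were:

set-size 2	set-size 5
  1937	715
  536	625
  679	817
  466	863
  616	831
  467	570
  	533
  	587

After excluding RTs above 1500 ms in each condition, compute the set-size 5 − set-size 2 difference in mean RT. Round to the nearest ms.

set-size 2: exclude 1937
M(set-size 2) = 2764/5 = 552.800
M(set-size 5) = 5541/8 = 692.625
Difference = 692.625 − 552.800 = 139.825 ms

140 ms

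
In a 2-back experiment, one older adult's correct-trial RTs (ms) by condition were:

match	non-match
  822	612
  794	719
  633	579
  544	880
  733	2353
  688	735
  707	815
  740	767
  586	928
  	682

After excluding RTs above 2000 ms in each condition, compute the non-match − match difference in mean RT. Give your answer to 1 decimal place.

non-match: exclude 2353
M(match) = 6247/9 = 694.111
M(non-match) = 6717/9 = 746.333
Difference = 746.333 − 694.111 = 52.222 ms

52.2 ms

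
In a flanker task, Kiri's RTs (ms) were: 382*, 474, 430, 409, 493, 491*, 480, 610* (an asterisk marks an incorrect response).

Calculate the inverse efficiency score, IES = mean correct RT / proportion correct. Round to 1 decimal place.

Correct trials (n=5): 474, 430, 409, 493, 480
Mean correct RT = 2286/5 = 457.2000 ms
Proportion correct = 5/8
IES = 457.2000 / (5/8) = 731.520 ms

731.5 ms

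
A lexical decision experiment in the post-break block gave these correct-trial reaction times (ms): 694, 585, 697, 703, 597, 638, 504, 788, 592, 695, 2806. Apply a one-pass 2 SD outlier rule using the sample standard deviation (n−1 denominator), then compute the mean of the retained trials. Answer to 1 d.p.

n = 11, ΣRT = 9299, M = 845.364
Σ(x−M)² = 4288380.55; s = √(4288380.55/10) = 654.857
Cutoffs: 845.364 ± 2·654.857 → [-464.4, 2155.1]
Outside: 2806 → excluded.
Retained (n=10): Σ = 6493, mean = 6493/10 = 649.300

649.3 ms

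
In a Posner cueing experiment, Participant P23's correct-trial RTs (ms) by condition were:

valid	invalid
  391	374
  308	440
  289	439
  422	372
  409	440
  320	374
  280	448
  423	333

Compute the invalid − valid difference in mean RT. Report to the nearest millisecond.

47 ms

M(valid) = 2842/8 = 355.250
M(invalid) = 3220/8 = 402.500
Difference = 402.500 − 355.250 = 47.250 ms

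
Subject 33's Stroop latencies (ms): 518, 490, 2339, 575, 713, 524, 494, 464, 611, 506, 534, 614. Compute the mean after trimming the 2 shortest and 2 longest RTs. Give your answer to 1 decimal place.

547.0 ms

Sorted: 464, 490, 494, 506, 518, 524, 534, 575, 611, 614, 713, 2339
Drop lowest 2 (464, 490) and highest 2 (713, 2339)
Remaining (n=8): Σ = 4376, mean = 4376/8 = 547.000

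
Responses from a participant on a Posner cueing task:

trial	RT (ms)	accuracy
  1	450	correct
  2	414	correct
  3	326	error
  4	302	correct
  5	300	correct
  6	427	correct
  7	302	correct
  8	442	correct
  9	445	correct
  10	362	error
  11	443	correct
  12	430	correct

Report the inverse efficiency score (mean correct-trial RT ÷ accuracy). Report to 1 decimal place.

Correct trials (n=10): 450, 414, 302, 300, 427, 302, 442, 445, 443, 430
Mean correct RT = 3955/10 = 395.5000 ms
Proportion correct = 10/12
IES = 395.5000 / (10/12) = 474.600 ms

474.6 ms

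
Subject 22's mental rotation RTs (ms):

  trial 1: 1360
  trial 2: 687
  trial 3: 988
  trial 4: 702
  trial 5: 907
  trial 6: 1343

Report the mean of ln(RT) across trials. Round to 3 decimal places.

ln(RT): 7.2152, 6.5323, 6.8957, 6.5539, 6.8101, 7.2027
Σ ln(RT) = 41.2100
Mean = 41.2100/6 = 6.86833

6.868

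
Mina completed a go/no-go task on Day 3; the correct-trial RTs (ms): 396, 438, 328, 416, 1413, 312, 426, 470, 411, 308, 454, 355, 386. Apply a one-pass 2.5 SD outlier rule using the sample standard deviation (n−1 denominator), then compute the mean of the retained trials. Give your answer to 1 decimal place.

391.7 ms

n = 13, ΣRT = 6113, M = 470.231
Σ(x−M)² = 995990.31; s = √(995990.31/12) = 288.096
Cutoffs: 470.231 ± 2.5·288.096 → [-250.0, 1190.5]
Outside: 1413 → excluded.
Retained (n=12): Σ = 4700, mean = 4700/12 = 391.667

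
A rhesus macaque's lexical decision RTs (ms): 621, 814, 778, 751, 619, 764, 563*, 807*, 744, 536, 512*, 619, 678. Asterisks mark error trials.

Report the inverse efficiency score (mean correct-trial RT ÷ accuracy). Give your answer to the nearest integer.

Correct trials (n=10): 621, 814, 778, 751, 619, 764, 744, 536, 619, 678
Mean correct RT = 6924/10 = 692.4000 ms
Proportion correct = 10/13
IES = 692.4000 / (10/13) = 900.120 ms

900 ms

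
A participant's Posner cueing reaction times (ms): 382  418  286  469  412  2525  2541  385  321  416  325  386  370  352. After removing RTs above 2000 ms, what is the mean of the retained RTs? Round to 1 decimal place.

376.8 ms

Excluded: 2525, 2541
Retained (n=12): Σ = 4522
Mean = 4522/12 = 376.8333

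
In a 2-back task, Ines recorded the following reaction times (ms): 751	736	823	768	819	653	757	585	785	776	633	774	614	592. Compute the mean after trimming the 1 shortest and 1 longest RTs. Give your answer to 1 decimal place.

Sorted: 585, 592, 614, 633, 653, 736, 751, 757, 768, 774, 776, 785, 819, 823
Drop lowest 1 (585) and highest 1 (823)
Remaining (n=12): Σ = 8658, mean = 8658/12 = 721.500

721.5 ms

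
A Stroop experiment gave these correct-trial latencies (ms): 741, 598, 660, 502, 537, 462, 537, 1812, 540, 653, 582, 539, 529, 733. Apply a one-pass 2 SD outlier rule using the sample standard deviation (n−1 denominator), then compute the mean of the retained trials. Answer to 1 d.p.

585.6 ms

n = 14, ΣRT = 9425, M = 673.214
Σ(x−M)² = 1487154.36; s = √(1487154.36/13) = 338.226
Cutoffs: 673.214 ± 2·338.226 → [-3.2, 1349.7]
Outside: 1812 → excluded.
Retained (n=13): Σ = 7613, mean = 7613/13 = 585.615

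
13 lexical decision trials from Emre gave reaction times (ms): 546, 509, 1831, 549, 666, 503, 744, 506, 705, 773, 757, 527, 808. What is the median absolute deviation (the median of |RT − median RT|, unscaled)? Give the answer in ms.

120 ms

Sorted: 503, 506, 509, 527, 546, 549, 666, 705, 744, 757, 773, 808, 1831 → median = 666
|x − 666|: 120, 157, 1165, 117, 0, 163, 78, 160, 39, 107, 91, 139, 142
Sorted deviations: 0, 39, 78, 91, 107, 117, 120, 139, 142, 157, 160, 163, 1165 → MAD = 120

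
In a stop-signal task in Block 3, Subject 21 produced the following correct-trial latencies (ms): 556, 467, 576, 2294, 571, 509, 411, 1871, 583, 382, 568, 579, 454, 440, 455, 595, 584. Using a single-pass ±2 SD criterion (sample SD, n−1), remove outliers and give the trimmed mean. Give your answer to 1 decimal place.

515.3 ms

n = 17, ΣRT = 11895, M = 699.706
Σ(x−M)² = 4498619.53; s = √(4498619.53/16) = 530.249
Cutoffs: 699.706 ± 2·530.249 → [-360.8, 1760.2]
Outside: 1871, 2294 → excluded.
Retained (n=15): Σ = 7730, mean = 7730/15 = 515.333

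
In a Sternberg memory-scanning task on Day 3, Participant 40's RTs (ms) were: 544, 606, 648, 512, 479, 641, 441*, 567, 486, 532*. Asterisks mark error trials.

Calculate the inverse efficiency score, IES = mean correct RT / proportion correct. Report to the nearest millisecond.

700 ms

Correct trials (n=8): 544, 606, 648, 512, 479, 641, 567, 486
Mean correct RT = 4483/8 = 560.3750 ms
Proportion correct = 8/10
IES = 560.3750 / (8/10) = 700.469 ms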